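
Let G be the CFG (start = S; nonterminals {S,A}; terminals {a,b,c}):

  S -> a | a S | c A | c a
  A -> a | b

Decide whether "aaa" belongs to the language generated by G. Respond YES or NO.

Convert to CNF:
  S -> T0 S | T1 A | T1 T0 | a
  A -> a | b
  T0 -> a
  T1 -> c

CYK fill:
  T[0,0] 'a' = {A,S,T0}  orig:{A,S}
  T[1,1] 'a' = {A,S,T0}  orig:{A,S}
  T[2,2] 'a' = {A,S,T0}  orig:{A,S}
  T[0,1] 'aa' = {S}
  T[1,2] 'aa' = {S}
  T[0,2] 'aaa' = {S}

S ∈ T[0,2] ⇒ YES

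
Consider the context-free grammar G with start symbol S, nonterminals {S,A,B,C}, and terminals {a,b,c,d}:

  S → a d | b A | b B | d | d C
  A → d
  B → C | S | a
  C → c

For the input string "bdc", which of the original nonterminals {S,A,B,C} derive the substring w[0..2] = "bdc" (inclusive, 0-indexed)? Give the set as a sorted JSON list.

Convert to CNF:
  S -> T0 T1 | T1 C | T2 A | T2 B | d
  A -> d
  B -> T0 T1 | T1 C | T2 A | T2 B | a | c | d
  C -> c
  T0 -> a
  T1 -> d
  T2 -> b

CYK table (by increasing span) (cells [i..j] with 0 ≤ i ≤ j ≤ 2 only):
  [0..0]={T2}  "b"  orig:{}
  [1..1]={A,B,S,T1}  "d"  orig:{A,B,S}
  [2..2]={B,C}  "c"
  [0..1]={B,S}  "bd"
  [1..2]={B,S}  "dc"
  [0..2]={B,S}  "bdc"

Original NTs in T[0,2] deriving "bdc": ["B", "S"]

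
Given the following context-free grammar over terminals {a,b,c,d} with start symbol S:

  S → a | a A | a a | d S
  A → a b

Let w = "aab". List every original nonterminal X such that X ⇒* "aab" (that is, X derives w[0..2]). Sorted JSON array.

Convert to CNF:
  S -> T0 A | T0 T0 | T2 S | a
  A -> T0 T1
  T0 -> a
  T1 -> b
  T2 -> d

CYK fill (cells [i..j] with 0 ≤ i ≤ j ≤ 2 only):
  cell(0,0) a: {S,T0}  orig:{S}
  cell(1,1) a: {S,T0}  orig:{S}
  cell(2,2) b: {T1}  orig:{}
  cell(0,1) aa: {S}
  cell(1,2) ab: {A}
  cell(0,2) aab: {S}

Original NTs in T[0,2] deriving "aab": ["S"]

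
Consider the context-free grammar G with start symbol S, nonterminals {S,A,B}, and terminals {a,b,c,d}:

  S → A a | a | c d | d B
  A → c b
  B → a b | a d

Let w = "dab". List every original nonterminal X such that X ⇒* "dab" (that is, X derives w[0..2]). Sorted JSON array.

Convert to CNF:
  S -> A T2 | T0 T3 | T3 B | a
  A -> T0 T1
  B -> T2 T1 | T2 T3
  T0 -> c
  T1 -> b
  T2 -> a
  T3 -> d

Fill CYK table bottom-up — only the sub-triangle for w[0..2]:
  [0..0]={T3}  "d"  orig:{}
  [1..1]={S,T2}  "a"  orig:{S}
  [2..2]={T1}  "b"  orig:{}
  [0..1]=∅  "da"
  [1..2]={B}  "ab"
  [0..2]={S}  "dab"

Original NTs in T[0,2] deriving "dab": ["S"]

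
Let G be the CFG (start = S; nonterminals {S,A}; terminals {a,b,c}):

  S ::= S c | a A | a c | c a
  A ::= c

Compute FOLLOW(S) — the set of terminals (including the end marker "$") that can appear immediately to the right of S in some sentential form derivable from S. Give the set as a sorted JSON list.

FIRST sets, iterate to fixpoint:
round 1:
  A via A→c: +{c}
  S via S→a A: +{a}
  S via S→c a: +{c}
  FIRST(S)={a,c}  FIRST(A)={c}
round 2: (stable)
  FIRST(S)={a,c}  FIRST(A)={c}

FOLLOW iteration:
initialize: $ ∈ FOLLOW(S)
[1]
  S→S c: FOLLOW(S) ⊇ FIRST(c) = {c}; new: +{c}
  S→a A: FOLLOW(A) ⊇ FOLLOW(S) ⊇ {$,c}; new: +{$,c}
  FOLLOW(S)={$,c}  FOLLOW(A)={$,c}
[2] — fixpoint
  FOLLOW(S)={$,c}  FOLLOW(A)={$,c}

FOLLOW(S) = ["$", "c"]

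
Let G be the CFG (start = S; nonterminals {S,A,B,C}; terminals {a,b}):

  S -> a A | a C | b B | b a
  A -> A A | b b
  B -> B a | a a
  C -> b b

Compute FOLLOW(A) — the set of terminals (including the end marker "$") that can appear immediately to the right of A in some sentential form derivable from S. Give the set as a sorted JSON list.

Compute FIRST by fixpoint:
pass 1:
  A via A→b b: +{b}
  B via B→a a: +{a}
  C via C→b b: +{b}
  S via S→a A: +{a}
  S via S→b B: +{b}
  S: {a,b}  A: {b}  B: {a}  C: {b}
pass 2: — fixpoint
  S: {a,b}  A: {b}  B: {a}  C: {b}

Compute FOLLOW by fixpoint:
seed FOLLOW(S) with $
pass 1:
  A→A A: FOLLOW(A) ⊇ FIRST(A) = {b}; new: +{b}
  B→B a: FOLLOW(B) ⊇ FIRST(a) = {a}; new: +{a}
  S→a A: FOLLOW(A) ⊇ FOLLOW(S) ⊇ {$}; new: +{$}
  S→a C: FOLLOW(C) ⊇ FOLLOW(S) ⊇ {$}; new: +{$}
  S→b B: FOLLOW(B) ⊇ FOLLOW(S) ⊇ {$}; new: +{$}
  S: {$}  A: {$,b}  B: {$,a}  C: {$}
pass 2: done
  S: {$}  A: {$,b}  B: {$,a}  C: {$}

FOLLOW(A) = ["$", "b"]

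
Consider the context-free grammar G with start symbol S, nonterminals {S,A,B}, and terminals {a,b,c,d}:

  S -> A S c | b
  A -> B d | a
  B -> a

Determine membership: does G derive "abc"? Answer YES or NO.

CNF form of G:
  S -> A X2 | b
  A -> B T0 | a
  B -> a
  T0 -> d
  T1 -> c
  X2 -> S T1

CYK fill:
  [0..0]={A,B}  "a"
  [1..1]={S}  "b"
  [2..2]={T1}  "c"  orig:{}
  [0..1]=∅  "ab"
  [1..2]={X2}  "bc"  orig:{}
  [0..2]={S}  "abc"

S ∈ T[0,2] ⇒ YES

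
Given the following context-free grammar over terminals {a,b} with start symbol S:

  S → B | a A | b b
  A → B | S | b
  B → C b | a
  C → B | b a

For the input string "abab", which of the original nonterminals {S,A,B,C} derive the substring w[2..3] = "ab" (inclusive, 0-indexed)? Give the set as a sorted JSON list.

CNF form of G:
  S -> C T0 | T0 T0 | T1 A | a
  A -> C T0 | T0 T0 | T1 A | a | b
  B -> C T0 | a
  C -> C T0 | T0 T1 | a
  T0 -> b
  T1 -> a

CYK fill — only the sub-triangle for w[2..3]:
  [2..2]={A,B,C,S,T1}  "a"  orig:{A,B,C,S}
  [3..3]={A,T0}  "b"  orig:{A}
  [2..3]={A,B,C,S}  "ab"

Original NTs in T[2,3] deriving "ab": ["A", "B", "C", "S"]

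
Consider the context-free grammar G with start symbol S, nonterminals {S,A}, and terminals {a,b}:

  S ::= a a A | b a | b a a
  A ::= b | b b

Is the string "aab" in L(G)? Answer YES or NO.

Convert to CNF:
  S -> T0 T1 | T0 X3 | T1 X2
  A -> T0 T0 | b
  T0 -> b
  T1 -> a
  X2 -> T1 A
  X3 -> T1 T1

CYK table (by increasing span):
  [0..0]={T1}  "a"  orig:{}
  [1..1]={T1}  "a"  orig:{}
  [2..2]={A,T0}  "b"  orig:{A}
  [0..1]={X3}  "aa"  orig:{}
  [1..2]={X2}  "ab"  orig:{}
  [0..2]={S}  "aab"

S ∈ T[0,2] ⇒ YES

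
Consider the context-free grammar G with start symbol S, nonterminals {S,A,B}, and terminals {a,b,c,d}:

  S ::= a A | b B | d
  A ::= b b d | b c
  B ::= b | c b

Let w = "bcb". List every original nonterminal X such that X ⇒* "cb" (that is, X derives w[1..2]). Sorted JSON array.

Convert to CNF:
  S -> T0 B | T3 A | d
  A -> T0 T2 | T0 X4
  B -> T2 T0 | b
  T0 -> b
  T1 -> d
  T2 -> c
  T3 -> a
  X4 -> T0 T1

Fill CYK table bottom-up, restricted to cells inside w[1..2]:
  T[1,1] 'c' = {T2}  orig:{}
  T[2,2] 'b' = {B,T0}  orig:{B}
  T[1,2] 'cb' = {B}

Original NTs in T[1,2] deriving "cb": ["B"]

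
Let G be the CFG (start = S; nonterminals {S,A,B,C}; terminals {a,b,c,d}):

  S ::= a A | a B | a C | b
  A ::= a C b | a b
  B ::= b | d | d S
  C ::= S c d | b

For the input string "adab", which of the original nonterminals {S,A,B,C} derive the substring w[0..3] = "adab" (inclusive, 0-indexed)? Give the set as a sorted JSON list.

Convert to CNF:
  S -> T0 A | T0 B | T0 C | b
  A -> T0 T1 | T0 X4
  B -> T2 S | b | d
  C -> S X5 | b
  T0 -> a
  T1 -> b
  T2 -> d
  T3 -> c
  X4 -> C T1
  X5 -> T3 T2

CYK table (by increasing span) (cells [i..j] with 0 ≤ i ≤ j ≤ 3 only):
  [0..0]={T0}  "a"  orig:{}
  [1..1]={B,T2}  "d"  orig:{B}
  [2..2]={T0}  "a"  orig:{}
  [3..3]={B,C,S,T1}  "b"  orig:{B,C,S}
  [0..1]={S}  "ad"
  [1..2]=∅  "da"
  [2..3]={A,S}  "ab"
  [0..2]=∅  "ada"
  [1..3]={B}  "dab"
  [0..3]={S}  "adab"

Original NTs in T[0,3] deriving "adab": ["S"]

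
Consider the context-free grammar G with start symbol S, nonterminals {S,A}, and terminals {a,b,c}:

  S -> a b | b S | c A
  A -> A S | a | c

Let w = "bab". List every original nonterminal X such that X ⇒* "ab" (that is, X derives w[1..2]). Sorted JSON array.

CNF form of G:
  S -> T0 T1 | T1 S | T2 A
  A -> A S | a | c
  T0 -> a
  T1 -> b
  T2 -> c

CYK fill — only the sub-triangle for w[1..2]:
  [1..1]={A,T0}  "a"  orig:{A}
  [2..2]={T1}  "b"  orig:{}
  [1..2]={S}  "ab"

Original NTs in T[1,2] deriving "ab": ["S"]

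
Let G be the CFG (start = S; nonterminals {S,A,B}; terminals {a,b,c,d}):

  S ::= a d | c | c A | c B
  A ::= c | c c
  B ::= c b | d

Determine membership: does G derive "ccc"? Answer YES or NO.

Convert to CNF:
  S -> T0 A | T0 B | T2 T3 | c
  A -> T0 T0 | c
  B -> T0 T1 | d
  T0 -> c
  T1 -> b
  T2 -> a
  T3 -> d

CYK fill:
  cell(0,0) c: {A,S,T0}  orig:{A,S}
  cell(1,1) c: {A,S,T0}  orig:{A,S}
  cell(2,2) c: {A,S,T0}  orig:{A,S}
  cell(0,1) cc: {A,S}
  cell(1,2) cc: {A,S}
  cell(0,2) ccc: {S}

S ∈ T[0,2] ⇒ YES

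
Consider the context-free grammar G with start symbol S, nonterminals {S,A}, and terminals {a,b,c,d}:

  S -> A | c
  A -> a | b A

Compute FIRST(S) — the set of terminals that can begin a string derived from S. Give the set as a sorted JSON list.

FIRST sets, iterate to fixpoint:
[1]
  A via A→a: +{a}
  A via A→b A: +{b}
  S via S→A: +{a,b}
  S via S→c: +{c}
  FIRST[S]={a,b,c}  FIRST[A]={a,b}
[2] done
  FIRST[S]={a,b,c}  FIRST[A]={a,b}

FIRST(S) = ["a", "b", "c"]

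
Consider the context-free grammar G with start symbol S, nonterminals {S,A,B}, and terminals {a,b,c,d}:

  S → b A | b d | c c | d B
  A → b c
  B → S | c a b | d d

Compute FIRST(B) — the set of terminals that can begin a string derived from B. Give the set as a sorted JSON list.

FIRST sets, iterate to fixpoint:
iter 1:
  A via A→b c: +{b}
  B via B→c a b: +{c}
  B via B→d d: +{d}
  S via S→b A: +{b}
  S via S→c c: +{c}
  S via S→d B: +{d}
  FIRST[S]={b,c,d}  FIRST[A]={b}  FIRST[B]={c,d}
iter 2:
  B via B→S: +{b}
  FIRST[S]={b,c,d}  FIRST[A]={b}  FIRST[B]={b,c,d}
iter 3: — fixpoint
  FIRST[S]={b,c,d}  FIRST[A]={b}  FIRST[B]={b,c,d}

FIRST(B) = ["b", "c", "d"]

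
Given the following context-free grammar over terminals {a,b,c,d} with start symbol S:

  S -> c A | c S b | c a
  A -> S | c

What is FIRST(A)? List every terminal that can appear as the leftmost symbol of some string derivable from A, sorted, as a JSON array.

FIRST sets, iterate to fixpoint:
round 1:
  A via A→c: +{c}
  S via S→c A: +{c}
  FIRST[S]={c}  FIRST[A]={c}
round 2: — fixpoint
  FIRST[S]={c}  FIRST[A]={c}

FIRST(A) = ["c"]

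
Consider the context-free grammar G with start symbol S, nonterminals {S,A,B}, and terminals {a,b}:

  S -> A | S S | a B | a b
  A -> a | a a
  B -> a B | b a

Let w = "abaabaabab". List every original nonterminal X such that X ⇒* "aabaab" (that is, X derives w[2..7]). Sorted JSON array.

CNF form of G:
  S -> S S | T0 B | T0 T0 | T0 T1 | a
  A -> T0 T0 | a
  B -> T0 B | T1 T0
  T0 -> a
  T1 -> b

CYK fill (cells [i..j] with 2 ≤ i ≤ j ≤ 7 only):
  T[2,2] 'a' = {A,S,T0}  orig:{A,S}
  T[3,3] 'a' = {A,S,T0}  orig:{A,S}
  T[4,4] 'b' = {T1}  orig:{}
  T[5,5] 'a' = {A,S,T0}  orig:{A,S}
  T[6,6] 'a' = {A,S,T0}  orig:{A,S}
  T[7,7] 'b' = {T1}  orig:{}
  T[2,3] 'aa' = {A,S}
  T[3,4] 'ab' = {S}
  T[4,5] 'ba' = {B}
  T[5,6] 'aa' = {A,S}
  T[6,7] 'ab' = {S}
  T[2,4] 'aab' = {S}
  T[3,5] 'aba' = {B,S}
  T[4,6] 'baa' = ∅
  T[5,7] 'aab' = {S}
  T[2,5] 'aaba' = {B,S}
  T[3,6] 'abaa' = {S}
  T[4,7] 'baab' = ∅
  T[2,6] 'aabaa' = {S}
  T[3,7] 'abaab' = {S}
  T[2,7] 'aabaab' = {S}

Original NTs in T[2,7] deriving "aabaab": ["S"]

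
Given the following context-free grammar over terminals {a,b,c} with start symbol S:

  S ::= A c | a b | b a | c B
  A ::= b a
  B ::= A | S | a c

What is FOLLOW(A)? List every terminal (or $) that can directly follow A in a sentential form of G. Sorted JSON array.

FIRST iteration:
pass 1:
  A via A→b a: +{b}
  B via B→A: +{b}
  B via B→a c: +{a}
  S via S→A c: +{b}
  S via S→a b: +{a}
  S via S→c B: +{c}
  FIRST(S)={a,b,c}  FIRST(A)={b}  FIRST(B)={a,b}
pass 2:
  B via B→S: +{c}
  FIRST(S)={a,b,c}  FIRST(A)={b}  FIRST(B)={a,b,c}
pass 3: (stable)
  FIRST(S)={a,b,c}  FIRST(A)={b}  FIRST(B)={a,b,c}

Compute FOLLOW by fixpoint:
seed FOLLOW(S) with $
round 1:
  S→A c: FOLLOW(A) ⊇ FIRST(c) = {c}; new: +{c}
  S→c B: FOLLOW(B) ⊇ FOLLOW(S) ⊇ {$}; new: +{$}
  S: {$}  A: {c}  B: {$}
round 2:
  B→A: FOLLOW(A) ⊇ FOLLOW(B) ⊇ {$}; new: +{$}
  S: {$}  A: {$,c}  B: {$}
round 3: — fixpoint
  S: {$}  A: {$,c}  B: {$}

FOLLOW(A) = ["$", "c"]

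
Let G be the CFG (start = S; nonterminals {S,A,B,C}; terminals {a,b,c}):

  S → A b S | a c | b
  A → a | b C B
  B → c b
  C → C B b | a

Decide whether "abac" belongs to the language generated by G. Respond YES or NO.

CNF form of G:
  S -> A X5 | T2 T1 | b
  A -> T0 X3 | a
  B -> T1 T0
  C -> C X4 | a
  T0 -> b
  T1 -> c
  T2 -> a
  X3 -> C B
  X4 -> B T0
  X5 -> T0 S

CYK fill:
  T[0,0] 'a' = {A,C,T2}  orig:{A,C}
  T[1,1] 'b' = {S,T0}  orig:{S}
  T[2,2] 'a' = {A,C,T2}  orig:{A,C}
  T[3,3] 'c' = {T1}  orig:{}
  T[0,1] 'ab' = ∅
  T[1,2] 'ba' = ∅
  T[2,3] 'ac' = {S}
  T[0,2] 'aba' = ∅
  T[1,3] 'bac' = {X5}  orig:{}
  T[0,3] 'abac' = {S}

S ∈ T[0,3] ⇒ YES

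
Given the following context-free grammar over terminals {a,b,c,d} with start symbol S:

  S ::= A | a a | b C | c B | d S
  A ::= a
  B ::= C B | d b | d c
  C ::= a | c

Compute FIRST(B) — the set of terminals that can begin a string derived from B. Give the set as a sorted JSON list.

FIRST iteration:
iter 1:
  A via A→a: +{a}
  B via B→d b: +{d}
  C via C→a: +{a}
  C via C→c: +{c}
  S via S→A: +{a}
  S via S→b C: +{b}
  S via S→c B: +{c}
  S via S→d S: +{d}
  FIRST(S)={a,b,c,d}  FIRST(A)={a}  FIRST(B)={d}  FIRST(C)={a,c}
iter 2:
  B via B→C B: +{a,c}
  FIRST(S)={a,b,c,d}  FIRST(A)={a}  FIRST(B)={a,c,d}  FIRST(C)={a,c}
iter 3: (stable)
  FIRST(S)={a,b,c,d}  FIRST(A)={a}  FIRST(B)={a,c,d}  FIRST(C)={a,c}

FIRST(B) = ["a", "c", "d"]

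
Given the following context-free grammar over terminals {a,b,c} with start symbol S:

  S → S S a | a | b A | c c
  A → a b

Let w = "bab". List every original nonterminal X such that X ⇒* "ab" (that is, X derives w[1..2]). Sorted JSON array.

Convert to CNF:
  S -> S X3 | T1 A | T2 T2 | a
  A -> T0 T1
  T0 -> a
  T1 -> b
  T2 -> c
  X3 -> S T0

Fill CYK table bottom-up — only the sub-triangle for w[1..2]:
  cell(1,1) a: {S,T0}  orig:{S}
  cell(2,2) b: {T1}  orig:{}
  cell(1,2) ab: {A}

Original NTs in T[1,2] deriving "ab": ["A"]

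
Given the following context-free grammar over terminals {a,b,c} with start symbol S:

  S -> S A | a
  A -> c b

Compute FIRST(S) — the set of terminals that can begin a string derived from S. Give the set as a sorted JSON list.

Compute FIRST by fixpoint:
[1]
  A via A→c b: +{c}
  S via S→a: +{a}
  FIRST[S]={a}  FIRST[A]={c}
[2] — fixpoint
  FIRST[S]={a}  FIRST[A]={c}

FIRST(S) = ["a"]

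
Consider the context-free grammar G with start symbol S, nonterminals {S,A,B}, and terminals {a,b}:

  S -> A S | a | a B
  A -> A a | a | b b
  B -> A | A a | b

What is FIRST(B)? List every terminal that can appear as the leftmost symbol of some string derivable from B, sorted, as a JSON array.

Compute FIRST by fixpoint:
pass 1:
  A via A→a: +{a}
  A via A→b b: +{b}
  B via B→A: +{a,b}
  S via S→A S: +{a,b}
  FIRST[S]={a,b}  FIRST[A]={a,b}  FIRST[B]={a,b}
pass 2: (stable)
  FIRST[S]={a,b}  FIRST[A]={a,b}  FIRST[B]={a,b}

FIRST(B) = ["a", "b"]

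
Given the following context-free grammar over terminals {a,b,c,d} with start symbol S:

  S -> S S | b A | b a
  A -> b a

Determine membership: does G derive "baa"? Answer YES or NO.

Convert to CNF:
  S -> S S | T0 A | T0 T1
  A -> T0 T1
  T0 -> b
  T1 -> a

CYK table (by increasing span):
  T[0,0] 'b' = {T0}  orig:{}
  T[1,1] 'a' = {T1}  orig:{}
  T[2,2] 'a' = {T1}  orig:{}
  T[0,1] 'ba' = {A,S}
  T[1,2] 'aa' = ∅
  T[0,2] 'baa' = ∅

S ∉ T[0,2] ⇒ NO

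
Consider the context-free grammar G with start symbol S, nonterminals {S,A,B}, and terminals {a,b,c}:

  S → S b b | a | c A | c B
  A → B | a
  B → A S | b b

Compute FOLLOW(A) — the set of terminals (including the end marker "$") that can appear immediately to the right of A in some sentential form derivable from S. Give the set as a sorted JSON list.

FIRST iteration:
round 1:
  A via A→a: +{a}
  B via B→A S: +{a}
  B via B→b b: +{b}
  S via S→a: +{a}
  S via S→c A: +{c}
  S: {a,c}  A: {a}  B: {a,b}
round 2:
  A via A→B: +{b}
  S: {a,c}  A: {a,b}  B: {a,b}
round 3: — fixpoint
  S: {a,c}  A: {a,b}  B: {a,b}

FOLLOW iteration:
FOLLOW(S) := {$}
pass 1:
  B→A S: FOLLOW(A) ⊇ FIRST(S) = {a,c}; new: +{a,c}
  S→S b b: FOLLOW(S) ⊇ FIRST(b) = {b}; new: +{b}
  S→c A: FOLLOW(A) ⊇ FOLLOW(S) ⊇ {$,b}; new: +{$,b}
  S→c B: FOLLOW(B) ⊇ FOLLOW(S) ⊇ {$,b}; new: +{$,b}
  FOLLOW(S)={$,b}  FOLLOW(A)={$,a,b,c}  FOLLOW(B)={$,b}
pass 2:
  A→B: FOLLOW(B) ⊇ FOLLOW(A) ⊇ {$,a,b,c}; new: +{a,c}
  B→A S: FOLLOW(S) ⊇ FOLLOW(B) ⊇ {$,a,b,c}; new: +{a,c}
  FOLLOW(S)={$,a,b,c}  FOLLOW(A)={$,a,b,c}  FOLLOW(B)={$,a,b,c}
pass 3: — fixpoint
  FOLLOW(S)={$,a,b,c}  FOLLOW(A)={$,a,b,c}  FOLLOW(B)={$,a,b,c}

FOLLOW(A) = ["$", "a", "b", "c"]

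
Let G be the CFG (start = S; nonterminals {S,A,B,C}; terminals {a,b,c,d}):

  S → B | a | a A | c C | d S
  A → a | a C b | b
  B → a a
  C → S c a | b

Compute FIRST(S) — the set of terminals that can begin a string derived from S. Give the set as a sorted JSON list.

FIRST sets, iterate to fixpoint:
pass 1:
  A via A→a: +{a}
  A via A→b: +{b}
  B via B→a a: +{a}
  C via C→b: +{b}
  S via S→B: +{a}
  S via S→c C: +{c}
  S via S→d S: +{d}
  FIRST[S]={a,c,d}  FIRST[A]={a,b}  FIRST[B]={a}  FIRST[C]={b}
pass 2:
  C via C→S c a: +{a,c,d}
  FIRST[S]={a,c,d}  FIRST[A]={a,b}  FIRST[B]={a}  FIRST[C]={a,b,c,d}
pass 3: — fixpoint
  FIRST[S]={a,c,d}  FIRST[A]={a,b}  FIRST[B]={a}  FIRST[C]={a,b,c,d}

FIRST(S) = ["a", "c", "d"]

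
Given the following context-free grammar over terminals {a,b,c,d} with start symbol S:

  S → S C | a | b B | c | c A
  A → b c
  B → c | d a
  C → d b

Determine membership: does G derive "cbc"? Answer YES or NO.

CNF form of G:
  S -> S C | T0 B | T1 A | a | c
  A -> T0 T1
  B -> T2 T3 | c
  C -> T2 T0
  T0 -> b
  T1 -> c
  T2 -> d
  T3 -> a

CYK table (by increasing span):
  cell(0,0) c: {B,S,T1}  orig:{B,S}
  cell(1,1) b: {T0}  orig:{}
  cell(2,2) c: {B,S,T1}  orig:{B,S}
  cell(0,1) cb: ∅
  cell(1,2) bc: {A,S}
  cell(0,2) cbc: {S}

S ∈ T[0,2] ⇒ YES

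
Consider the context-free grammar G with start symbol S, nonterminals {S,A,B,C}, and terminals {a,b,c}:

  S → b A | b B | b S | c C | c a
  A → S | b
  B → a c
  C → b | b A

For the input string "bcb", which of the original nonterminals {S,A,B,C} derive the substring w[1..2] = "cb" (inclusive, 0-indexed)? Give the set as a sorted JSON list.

CNF form of G:
  S -> T0 A | T0 B | T0 S | T1 C | T1 T2
  A -> T0 A | T0 B | T0 S | T1 C | T1 T2 | b
  B -> T2 T1
  C -> T0 A | b
  T0 -> b
  T1 -> c
  T2 -> a

Fill CYK table bottom-up, restricted to cells inside w[1..2]:
  [1..1]={T1}  "c"  orig:{}
  [2..2]={A,C,T0}  "b"  orig:{A,C}
  [1..2]={A,S}  "cb"

Original NTs in T[1,2] deriving "cb": ["A", "S"]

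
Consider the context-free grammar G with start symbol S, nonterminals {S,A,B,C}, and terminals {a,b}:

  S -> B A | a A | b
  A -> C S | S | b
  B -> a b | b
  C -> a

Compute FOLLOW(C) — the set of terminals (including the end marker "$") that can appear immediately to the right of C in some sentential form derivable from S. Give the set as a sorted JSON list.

Compute FIRST by fixpoint:
iter 1:
  A via A→b: +{b}
  B via B→a b: +{a}
  B via B→b: +{b}
  C via C→a: +{a}
  S via S→B A: +{a,b}
  FIRST(S)={a,b}  FIRST(A)={b}  FIRST(B)={a,b}  FIRST(C)={a}
iter 2:
  A via A→C S: +{a}
  FIRST(S)={a,b}  FIRST(A)={a,b}  FIRST(B)={a,b}  FIRST(C)={a}
iter 3: (stable)
  FIRST(S)={a,b}  FIRST(A)={a,b}  FIRST(B)={a,b}  FIRST(C)={a}

Compute FOLLOW by fixpoint:
seed FOLLOW(S) with $
iter 1:
  A→C S: FOLLOW(C) ⊇ FIRST(S) = {a,b}; new: +{a,b}
  S→B A: FOLLOW(B) ⊇ FIRST(A) = {a,b}; new: +{a,b}
  S→B A: FOLLOW(A) ⊇ FOLLOW(S) ⊇ {$}; new: +{$}
  S: {$}  A: {$}  B: {a,b}  C: {a,b}
iter 2: — fixpoint
  S: {$}  A: {$}  B: {a,b}  C: {a,b}

FOLLOW(C) = ["a", "b"]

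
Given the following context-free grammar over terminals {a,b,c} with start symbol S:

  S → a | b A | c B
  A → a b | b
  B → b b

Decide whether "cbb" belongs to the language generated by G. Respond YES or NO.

CNF form of G:
  S -> T1 A | T2 B | a
  A -> T0 T1 | b
  B -> T1 T1
  T0 -> a
  T1 -> b
  T2 -> c

Fill CYK table bottom-up:
  T[0,0] 'c' = {T2}  orig:{}
  T[1,1] 'b' = {A,T1}  orig:{A}
  T[2,2] 'b' = {A,T1}  orig:{A}
  T[0,1] 'cb' = ∅
  T[1,2] 'bb' = {B,S}
  T[0,2] 'cbb' = {S}

S ∈ T[0,2] ⇒ YES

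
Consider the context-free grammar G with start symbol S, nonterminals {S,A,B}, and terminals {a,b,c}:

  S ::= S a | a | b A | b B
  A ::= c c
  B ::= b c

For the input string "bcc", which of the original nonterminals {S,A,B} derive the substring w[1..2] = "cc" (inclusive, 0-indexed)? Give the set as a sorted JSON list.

CNF form of G:
  S -> S T2 | T1 A | T1 B | a
  A -> T0 T0
  B -> T1 T0
  T0 -> c
  T1 -> b
  T2 -> a

Fill CYK table bottom-up, restricted to cells inside w[1..2]:
  [1..1]={T0}  "c"  orig:{}
  [2..2]={T0}  "c"  orig:{}
  [1..2]={A}  "cc"

Original NTs in T[1,2] deriving "cc": ["A"]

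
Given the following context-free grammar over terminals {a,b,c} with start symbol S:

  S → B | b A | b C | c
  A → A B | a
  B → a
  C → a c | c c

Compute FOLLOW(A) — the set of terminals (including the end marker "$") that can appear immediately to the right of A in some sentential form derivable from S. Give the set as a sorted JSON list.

Compute FIRST by fixpoint:
pass 1:
  A via A→a: +{a}
  B via B→a: +{a}
  C via C→a c: +{a}
  C via C→c c: +{c}
  S via S→B: +{a}
  S via S→b A: +{b}
  S via S→c: +{c}
  FIRST(S)={a,b,c}  FIRST(A)={a}  FIRST(B)={a}  FIRST(C)={a,c}
pass 2: (stable)
  FIRST(S)={a,b,c}  FIRST(A)={a}  FIRST(B)={a}  FIRST(C)={a,c}

Compute FOLLOW by fixpoint:
initialize: $ ∈ FOLLOW(S)
pass 1:
  A→A B: FOLLOW(A) ⊇ FIRST(B) = {a}; new: +{a}
  A→A B: FOLLOW(B) ⊇ FOLLOW(A) ⊇ {a}; new: +{a}
  S→B: FOLLOW(B) ⊇ FOLLOW(S) ⊇ {$}; new: +{$}
  S→b A: FOLLOW(A) ⊇ FOLLOW(S) ⊇ {$}; new: +{$}
  S→b C: FOLLOW(C) ⊇ FOLLOW(S) ⊇ {$}; new: +{$}
  S: {$}  A: {$,a}  B: {$,a}  C: {$}
pass 2: — fixpoint
  S: {$}  A: {$,a}  B: {$,a}  C: {$}

FOLLOW(A) = ["$", "a"]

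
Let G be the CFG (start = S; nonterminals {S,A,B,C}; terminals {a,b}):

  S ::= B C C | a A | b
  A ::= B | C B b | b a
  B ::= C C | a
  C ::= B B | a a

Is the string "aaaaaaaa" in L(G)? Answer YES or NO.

CNF form of G:
  S -> B X3 | T1 A | b
  A -> C C | C X2 | T0 T1 | a
  B -> C C | a
  C -> B B | T1 T1
  T0 -> b
  T1 -> a
  X2 -> B T0
  X3 -> C C

CYK fill:
  T[0,0] 'a' = {A,B,T1}  orig:{A,B}
  T[1,1] 'a' = {A,B,T1}  orig:{A,B}
  T[2,2] 'a' = {A,B,T1}  orig:{A,B}
  T[3,3] 'a' = {A,B,T1}  orig:{A,B}
  T[4,4] 'a' = {A,B,T1}  orig:{A,B}
  T[5,5] 'a' = {A,B,T1}  orig:{A,B}
  T[6,6] 'a' = {A,B,T1}  orig:{A,B}
  T[7,7] 'a' = {A,B,T1}  orig:{A,B}
  T[0,1] 'aa' = {C,S}
  T[1,2] 'aa' = {C,S}
  T[2,3] 'aa' = {C,S}
  T[3,4] 'aa' = {C,S}
  T[4,5] 'aa' = {C,S}
  T[5,6] 'aa' = {C,S}
  T[6,7] 'aa' = {C,S}
  T[0,2] 'aaa' = ∅
  T[1,3] 'aaa' = ∅
  T[2,4] 'aaa' = ∅
  T[3,5] 'aaa' = ∅
  T[4,6] 'aaa' = ∅
  T[5,7] 'aaa' = ∅
  T[0,3] 'aaaa' = {A,B,X3}  orig:{A,B}
  T[1,4] 'aaaa' = {A,B,X3}  orig:{A,B}
  T[2,5] 'aaaa' = {A,B,X3}  orig:{A,B}
  T[3,6] 'aaaa' = {A,B,X3}  orig:{A,B}
  T[4,7] 'aaaa' = {A,B,X3}  orig:{A,B}
  T[0,4] 'aaaaa' = {C,S}
  T[1,5] 'aaaaa' = {C,S}
  T[2,6] 'aaaaa' = {C,S}
  T[3,7] 'aaaaa' = {C,S}
  T[0,5] 'aaaaaa' = ∅
  T[1,6] 'aaaaaa' = ∅
  T[2,7] 'aaaaaa' = ∅
  T[0,6] 'aaaaaaa' = {A,B,X3}  orig:{A,B}
  T[1,7] 'aaaaaaa' = {A,B,X3}  orig:{A,B}
  T[0,7] 'aaaaaaaa' = {C,S}

S ∈ T[0,7] ⇒ YES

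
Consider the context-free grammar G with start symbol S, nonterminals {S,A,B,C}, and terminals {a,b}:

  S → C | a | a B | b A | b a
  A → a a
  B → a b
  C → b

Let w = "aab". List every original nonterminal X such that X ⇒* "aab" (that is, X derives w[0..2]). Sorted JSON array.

Convert to CNF:
  S -> T0 B | T1 A | T1 T0 | a | b
  A -> T0 T0
  B -> T0 T1
  C -> b
  T0 -> a
  T1 -> b

Fill CYK table bottom-up, restricted to cells inside w[0..2]:
  [0..0]={S,T0}  "a"  orig:{S}
  [1..1]={S,T0}  "a"  orig:{S}
  [2..2]={C,S,T1}  "b"  orig:{C,S}
  [0..1]={A}  "aa"
  [1..2]={B}  "ab"
  [0..2]={S}  "aab"

Original NTs in T[0,2] deriving "aab": ["S"]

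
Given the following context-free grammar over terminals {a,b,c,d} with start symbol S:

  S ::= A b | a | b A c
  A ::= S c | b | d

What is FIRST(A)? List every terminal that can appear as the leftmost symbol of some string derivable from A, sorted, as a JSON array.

Compute FIRST by fixpoint:
pass 1:
  A via A→b: +{b}
  A via A→d: +{d}
  S via S→A b: +{b,d}
  S via S→a: +{a}
  FIRST(S)={a,b,d}  FIRST(A)={b,d}
pass 2:
  A via A→S c: +{a}
  FIRST(S)={a,b,d}  FIRST(A)={a,b,d}
pass 3: done
  FIRST(S)={a,b,d}  FIRST(A)={a,b,d}

FIRST(A) = ["a", "b", "d"]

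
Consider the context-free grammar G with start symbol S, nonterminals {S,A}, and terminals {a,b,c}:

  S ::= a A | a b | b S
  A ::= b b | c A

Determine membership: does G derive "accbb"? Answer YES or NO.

Convert to CNF:
  S -> T0 S | T2 A | T2 T0
  A -> T0 T0 | T1 A
  T0 -> b
  T1 -> c
  T2 -> a

Fill CYK table bottom-up:
  cell(0,0) a: {T2}  orig:{}
  cell(1,1) c: {T1}  orig:{}
  cell(2,2) c: {T1}  orig:{}
  cell(3,3) b: {T0}  orig:{}
  cell(4,4) b: {T0}  orig:{}
  cell(0,1) ac: ∅
  cell(1,2) cc: ∅
  cell(2,3) cb: ∅
  cell(3,4) bb: {A}
  cell(0,2) acc: ∅
  cell(1,3) ccb: ∅
  cell(2,4) cbb: {A}
  cell(0,3) accb: ∅
  cell(1,4) ccbb: {A}
  cell(0,4) accbb: {S}

S ∈ T[0,4] ⇒ YES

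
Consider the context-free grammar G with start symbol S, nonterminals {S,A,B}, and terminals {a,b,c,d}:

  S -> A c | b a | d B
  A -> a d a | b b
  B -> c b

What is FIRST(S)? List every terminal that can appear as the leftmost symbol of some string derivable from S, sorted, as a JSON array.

FIRST sets, iterate to fixpoint:
iter 1:
  A via A→a d a: +{a}
  A via A→b b: +{b}
  B via B→c b: +{c}
  S via S→A c: +{a,b}
  S via S→d B: +{d}
  FIRST[S]={a,b,d}  FIRST[A]={a,b}  FIRST[B]={c}
iter 2: done
  FIRST[S]={a,b,d}  FIRST[A]={a,b}  FIRST[B]={c}

FIRST(S) = ["a", "b", "d"]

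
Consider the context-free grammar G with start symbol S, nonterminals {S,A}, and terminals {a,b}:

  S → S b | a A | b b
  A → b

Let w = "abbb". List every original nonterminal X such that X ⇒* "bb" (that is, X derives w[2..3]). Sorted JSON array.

CNF form of G:
  S -> S T0 | T0 T0 | T1 A
  A -> b
  T0 -> b
  T1 -> a

Fill CYK table bottom-up — only the sub-triangle for w[2..3]:
  T[2,2] 'b' = {A,T0}  orig:{A}
  T[3,3] 'b' = {A,T0}  orig:{A}
  T[2,3] 'bb' = {S}

Original NTs in T[2,3] deriving "bb": ["S"]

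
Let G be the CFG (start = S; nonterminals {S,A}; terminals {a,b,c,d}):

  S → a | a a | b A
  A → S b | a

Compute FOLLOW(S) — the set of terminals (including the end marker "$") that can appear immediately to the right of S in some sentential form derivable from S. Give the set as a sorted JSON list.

FIRST iteration:
iter 1:
  A via A→a: +{a}
  S via S→a: +{a}
  S via S→b A: +{b}
  S: {a,b}  A: {a}
iter 2:
  A via A→S b: +{b}
  S: {a,b}  A: {a,b}
iter 3: (no change)
  S: {a,b}  A: {a,b}

Compute FOLLOW by fixpoint:
seed FOLLOW(S) with $
[1]
  A→S b: FOLLOW(S) ⊇ FIRST(b) = {b}; new: +{b}
  S→b A: FOLLOW(A) ⊇ FOLLOW(S) ⊇ {$,b}; new: +{$,b}
  S: {$,b}  A: {$,b}
[2] (stable)
  S: {$,b}  A: {$,b}

FOLLOW(S) = ["$", "b"]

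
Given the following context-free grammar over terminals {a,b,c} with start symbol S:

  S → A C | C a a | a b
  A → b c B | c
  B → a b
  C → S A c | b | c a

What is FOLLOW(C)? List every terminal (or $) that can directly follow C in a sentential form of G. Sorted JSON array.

Compute FIRST by fixpoint:
round 1:
  A via A→b c B: +{b}
  A via A→c: +{c}
  B via B→a b: +{a}
  C via C→b: +{b}
  C via C→c a: +{c}
  S via S→A C: +{b,c}
  S via S→a b: +{a}
  S: {a,b,c}  A: {b,c}  B: {a}  C: {b,c}
round 2:
  C via C→S A c: +{a}
  S: {a,b,c}  A: {b,c}  B: {a}  C: {a,b,c}
round 3: (stable)
  S: {a,b,c}  A: {b,c}  B: {a}  C: {a,b,c}

Compute FOLLOW by fixpoint:
FOLLOW(S) := {$}
iter 1:
  C→S A c: FOLLOW(S) ⊇ FIRST(A) = {b,c}; new: +{b,c}
  C→S A c: FOLLOW(A) ⊇ FIRST(c) = {c}; new: +{c}
  S→A C: FOLLOW(A) ⊇ FIRST(C) = {a,b,c}; new: +{a,b}
  S→A C: FOLLOW(C) ⊇ FOLLOW(S) ⊇ {$,b,c}; new: +{$,b,c}
  S→C a a: FOLLOW(C) ⊇ FIRST(a) = {a}; new: +{a}
  S: {$,b,c}  A: {a,b,c}  B: {}  C: {$,a,b,c}
iter 2:
  A→b c B: FOLLOW(B) ⊇ FOLLOW(A) ⊇ {a,b,c}; new: +{a,b,c}
  S: {$,b,c}  A: {a,b,c}  B: {a,b,c}  C: {$,a,b,c}
iter 3: (no change)
  S: {$,b,c}  A: {a,b,c}  B: {a,b,c}  C: {$,a,b,c}

FOLLOW(C) = ["$", "a", "b", "c"]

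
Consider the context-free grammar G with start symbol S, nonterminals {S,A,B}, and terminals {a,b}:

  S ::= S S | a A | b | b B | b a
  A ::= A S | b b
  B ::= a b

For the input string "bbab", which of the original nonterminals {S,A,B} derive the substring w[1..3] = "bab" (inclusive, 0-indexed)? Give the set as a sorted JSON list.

Convert to CNF:
  S -> S S | T0 B | T0 T1 | T1 A | b
  A -> A S | T0 T0
  B -> T1 T0
  T0 -> b
  T1 -> a

Fill CYK table bottom-up — only the sub-triangle for w[1..3]:
  T[1,1] 'b' = {S,T0}  orig:{S}
  T[2,2] 'a' = {T1}  orig:{}
  T[3,3] 'b' = {S,T0}  orig:{S}
  T[1,2] 'ba' = {S}
  T[2,3] 'ab' = {B}
  T[1,3] 'bab' = {S}

Original NTs in T[1,3] deriving "bab": ["S"]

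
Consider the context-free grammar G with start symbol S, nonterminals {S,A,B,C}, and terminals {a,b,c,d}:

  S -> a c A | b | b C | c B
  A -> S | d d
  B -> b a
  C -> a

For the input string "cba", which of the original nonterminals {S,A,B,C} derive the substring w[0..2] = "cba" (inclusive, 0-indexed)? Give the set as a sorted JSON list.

Convert to CNF:
  S -> T0 X5 | T1 B | T2 C | b
  A -> T0 X4 | T1 B | T2 C | T3 T3 | b
  B -> T2 T0
  C -> a
  T0 -> a
  T1 -> c
  T2 -> b
  T3 -> d
  X4 -> T1 A
  X5 -> T1 A

Fill CYK table bottom-up, restricted to cells inside w[0..2]:
  [0..0]={T1}  "c"  orig:{}
  [1..1]={A,S,T2}  "b"  orig:{A,S}
  [2..2]={C,T0}  "a"  orig:{C}
  [0..1]={X4,X5}  "cb"  orig:{}
  [1..2]={A,B,S}  "ba"
  [0..2]={A,S,X4,X5}  "cba"  orig:{A,S}

Original NTs in T[0,2] deriving "cba": ["A", "S"]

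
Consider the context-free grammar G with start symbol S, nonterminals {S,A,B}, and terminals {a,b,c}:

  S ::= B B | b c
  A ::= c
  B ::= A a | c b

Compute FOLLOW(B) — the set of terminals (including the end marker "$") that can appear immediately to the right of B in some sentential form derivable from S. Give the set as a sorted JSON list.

FIRST iteration:
pass 1:
  A via A→c: +{c}
  B via B→A a: +{c}
  S via S→B B: +{c}
  S via S→b c: +{b}
  FIRST(S)={b,c}  FIRST(A)={c}  FIRST(B)={c}
pass 2: (stable)
  FIRST(S)={b,c}  FIRST(A)={c}  FIRST(B)={c}

FOLLOW iteration:
FOLLOW(S) := {$}
round 1:
  B→A a: FOLLOW(A) ⊇ FIRST(a) = {a}; new: +{a}
  S→B B: FOLLOW(B) ⊇ FIRST(B) = {c}; new: +{c}
  S→B B: FOLLOW(B) ⊇ FOLLOW(S) ⊇ {$}; new: +{$}
  S: {$}  A: {a}  B: {$,c}
round 2: (no change)
  S: {$}  A: {a}  B: {$,c}

FOLLOW(B) = ["$", "c"]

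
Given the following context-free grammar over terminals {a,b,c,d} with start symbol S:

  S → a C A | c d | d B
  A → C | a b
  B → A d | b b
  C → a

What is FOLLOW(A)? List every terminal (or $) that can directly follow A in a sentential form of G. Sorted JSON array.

Compute FIRST by fixpoint:
iter 1:
  A via A→a b: +{a}
  B via B→A d: +{a}
  B via B→b b: +{b}
  C via C→a: +{a}
  S via S→a C A: +{a}
  S via S→c d: +{c}
  S via S→d B: +{d}
  FIRST[S]={a,c,d}  FIRST[A]={a}  FIRST[B]={a,b}  FIRST[C]={a}
iter 2: (no change)
  FIRST[S]={a,c,d}  FIRST[A]={a}  FIRST[B]={a,b}  FIRST[C]={a}

FOLLOW iteration:
seed FOLLOW(S) with $
[1]
  B→A d: FOLLOW(A) ⊇ FIRST(d) = {d}; new: +{d}
  S→a C A: FOLLOW(C) ⊇ FIRST(A) = {a}; new: +{a}
  S→a C A: FOLLOW(A) ⊇ FOLLOW(S) ⊇ {$}; new: +{$}
  S→d B: FOLLOW(B) ⊇ FOLLOW(S) ⊇ {$}; new: +{$}
  FOLLOW(S)={$}  FOLLOW(A)={$,d}  FOLLOW(B)={$}  FOLLOW(C)={a}
[2]
  A→C: FOLLOW(C) ⊇ FOLLOW(A) ⊇ {$,d}; new: +{$,d}
  FOLLOW(S)={$}  FOLLOW(A)={$,d}  FOLLOW(B)={$}  FOLLOW(C)={$,a,d}
[3] (stable)
  FOLLOW(S)={$}  FOLLOW(A)={$,d}  FOLLOW(B)={$}  FOLLOW(C)={$,a,d}

FOLLOW(A) = ["$", "d"]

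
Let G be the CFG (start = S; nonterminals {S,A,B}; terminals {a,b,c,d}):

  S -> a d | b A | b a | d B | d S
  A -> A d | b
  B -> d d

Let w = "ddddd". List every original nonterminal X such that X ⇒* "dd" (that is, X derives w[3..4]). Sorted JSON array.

CNF form of G:
  S -> T0 B | T0 S | T1 T0 | T2 A | T2 T1
  A -> A T0 | b
  B -> T0 T0
  T0 -> d
  T1 -> a
  T2 -> b

Fill CYK table bottom-up (cells [i..j] with 3 ≤ i ≤ j ≤ 4 only):
  [3..3]={T0}  "d"  orig:{}
  [4..4]={T0}  "d"  orig:{}
  [3..4]={B}  "dd"

Original NTs in T[3,4] deriving "dd": ["B"]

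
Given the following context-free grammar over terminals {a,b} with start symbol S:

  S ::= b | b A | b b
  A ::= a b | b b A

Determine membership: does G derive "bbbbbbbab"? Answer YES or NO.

CNF form of G:
  S -> T1 A | T1 T1 | b
  A -> T0 T1 | T1 X2
  T0 -> a
  T1 -> b
  X2 -> T1 A

Fill CYK table bottom-up:
  cell(0,0) b: {S,T1}  orig:{S}
  cell(1,1) b: {S,T1}  orig:{S}
  cell(2,2) b: {S,T1}  orig:{S}
  cell(3,3) b: {S,T1}  orig:{S}
  cell(4,4) b: {S,T1}  orig:{S}
  cell(5,5) b: {S,T1}  orig:{S}
  cell(6,6) b: {S,T1}  orig:{S}
  cell(7,7) a: {T0}  orig:{}
  cell(8,8) b: {S,T1}  orig:{S}
  cell(0,1) bb: {S}
  cell(1,2) bb: {S}
  cell(2,3) bb: {S}
  cell(3,4) bb: {S}
  cell(4,5) bb: {S}
  cell(5,6) bb: {S}
  cell(6,7) ba: ∅
  cell(7,8) ab: {A}
  cell(0,2) bbb: ∅
  cell(1,3) bbb: ∅
  cell(2,4) bbb: ∅
  cell(3,5) bbb: ∅
  cell(4,6) bbb: ∅
  cell(5,7) bba: ∅
  cell(6,8) bab: {S,X2}  orig:{S}
  cell(0,3) bbbb: ∅
  cell(1,4) bbbb: ∅
  cell(2,5) bbbb: ∅
  cell(3,6) bbbb: ∅
  cell(4,7) bbba: ∅
  cell(5,8) bbab: {A}
  cell(0,4) bbbbb: ∅
  cell(1,5) bbbbb: ∅
  cell(2,6) bbbbb: ∅
  cell(3,7) bbbba: ∅
  cell(4,8) bbbab: {S,X2}  orig:{S}
  cell(0,5) bbbbbb: ∅
  cell(1,6) bbbbbb: ∅
  cell(2,7) bbbbba: ∅
  cell(3,8) bbbbab: {A}
  cell(0,6) bbbbbbb: ∅
  cell(1,7) bbbbbba: ∅
  cell(2,8) bbbbbab: {S,X2}  orig:{S}
  cell(0,7) bbbbbbba: ∅
  cell(1,8) bbbbbbab: {A}
  cell(0,8) bbbbbbbab: {S,X2}  orig:{S}

S ∈ T[0,8] ⇒ YES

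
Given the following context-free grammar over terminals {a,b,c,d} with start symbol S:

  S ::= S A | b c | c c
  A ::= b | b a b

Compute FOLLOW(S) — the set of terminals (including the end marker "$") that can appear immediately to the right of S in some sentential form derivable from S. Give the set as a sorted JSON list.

FIRST iteration:
round 1:
  A via A→b: +{b}
  S via S→b c: +{b}
  S via S→c c: +{c}
  FIRST[S]={b,c}  FIRST[A]={b}
round 2: (no change)
  FIRST[S]={b,c}  FIRST[A]={b}

FOLLOW sets:
initialize: $ ∈ FOLLOW(S)
pass 1:
  S→S A: FOLLOW(S) ⊇ FIRST(A) = {b}; new: +{b}
  S→S A: FOLLOW(A) ⊇ FOLLOW(S) ⊇ {$,b}; new: +{$,b}
  FOLLOW(S)={$,b}  FOLLOW(A)={$,b}
pass 2: (no change)
  FOLLOW(S)={$,b}  FOLLOW(A)={$,b}

FOLLOW(S) = ["$", "b"]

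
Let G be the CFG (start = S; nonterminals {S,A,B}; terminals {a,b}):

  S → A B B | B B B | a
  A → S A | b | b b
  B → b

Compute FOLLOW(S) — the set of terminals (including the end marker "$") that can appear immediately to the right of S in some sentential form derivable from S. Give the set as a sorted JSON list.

Compute FIRST by fixpoint:
pass 1:
  A via A→b: +{b}
  B via B→b: +{b}
  S via S→A B B: +{b}
  S via S→a: +{a}
  FIRST(S)={a,b}  FIRST(A)={b}  FIRST(B)={b}
pass 2:
  A via A→S A: +{a}
  FIRST(S)={a,b}  FIRST(A)={a,b}  FIRST(B)={b}
pass 3: — fixpoint
  FIRST(S)={a,b}  FIRST(A)={a,b}  FIRST(B)={b}

Compute FOLLOW by fixpoint:
initialize: $ ∈ FOLLOW(S)
round 1:
  A→S A: FOLLOW(S) ⊇ FIRST(A) = {a,b}; new: +{a,b}
  S→A B B: FOLLOW(A) ⊇ FIRST(B) = {b}; new: +{b}
  S→A B B: FOLLOW(B) ⊇ FIRST(B) = {b}; new: +{b}
  S→A B B: FOLLOW(B) ⊇ FOLLOW(S) ⊇ {$,a,b}; new: +{$,a}
  S: {$,a,b}  A: {b}  B: {$,a,b}
round 2: (no change)
  S: {$,a,b}  A: {b}  B: {$,a,b}

FOLLOW(S) = ["$", "a", "b"]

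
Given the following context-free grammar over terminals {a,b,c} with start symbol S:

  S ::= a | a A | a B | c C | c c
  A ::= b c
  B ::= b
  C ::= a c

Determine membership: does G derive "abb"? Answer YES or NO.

Convert to CNF:
  S -> T1 C | T1 T1 | T2 A | T2 B | a
  A -> T0 T1
  B -> b
  C -> T2 T1
  T0 -> b
  T1 -> c
  T2 -> a

CYK table (by increasing span):
  [0..0]={S,T2}  "a"  orig:{S}
  [1..1]={B,T0}  "b"  orig:{B}
  [2..2]={B,T0}  "b"  orig:{B}
  [0..1]={S}  "ab"
  [1..2]=∅  "bb"
  [0..2]=∅  "abb"

S ∉ T[0,2] ⇒ NO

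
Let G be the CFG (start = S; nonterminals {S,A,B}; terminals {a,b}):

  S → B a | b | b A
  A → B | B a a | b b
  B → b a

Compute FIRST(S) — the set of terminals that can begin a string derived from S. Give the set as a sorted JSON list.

FIRST sets, iterate to fixpoint:
[1]
  A via A→b b: +{b}
  B via B→b a: +{b}
  S via S→B a: +{b}
  FIRST[S]={b}  FIRST[A]={b}  FIRST[B]={b}
[2] (no change)
  FIRST[S]={b}  FIRST[A]={b}  FIRST[B]={b}

FIRST(S) = ["b"]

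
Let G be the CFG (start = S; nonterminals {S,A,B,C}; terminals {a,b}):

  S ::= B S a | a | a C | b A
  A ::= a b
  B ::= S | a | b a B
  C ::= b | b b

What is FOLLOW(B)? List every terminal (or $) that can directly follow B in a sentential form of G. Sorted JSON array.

FIRST sets, iterate to fixpoint:
round 1:
  A via A→a b: +{a}
  B via B→a: +{a}
  B via B→b a B: +{b}
  C via C→b: +{b}
  S via S→B S a: +{a,b}
  S: {a,b}  A: {a}  B: {a,b}  C: {b}
round 2: (stable)
  S: {a,b}  A: {a}  B: {a,b}  C: {b}

FOLLOW iteration:
seed FOLLOW(S) with $
[1]
  S→B S a: FOLLOW(B) ⊇ FIRST(S) = {a,b}; new: +{a,b}
  S→B S a: FOLLOW(S) ⊇ FIRST(a) = {a}; new: +{a}
  S→a C: FOLLOW(C) ⊇ FOLLOW(S) ⊇ {$,a}; new: +{$,a}
  S→b A: FOLLOW(A) ⊇ FOLLOW(S) ⊇ {$,a}; new: +{$,a}
  S: {$,a}  A: {$,a}  B: {a,b}  C: {$,a}
[2]
  B→S: FOLLOW(S) ⊇ FOLLOW(B) ⊇ {a,b}; new: +{b}
  S→a C: FOLLOW(C) ⊇ FOLLOW(S) ⊇ {$,a,b}; new: +{b}
  S→b A: FOLLOW(A) ⊇ FOLLOW(S) ⊇ {$,a,b}; new: +{b}
  S: {$,a,b}  A: {$,a,b}  B: {a,b}  C: {$,a,b}
[3] (stable)
  S: {$,a,b}  A: {$,a,b}  B: {a,b}  C: {$,a,b}

FOLLOW(B) = ["a", "b"]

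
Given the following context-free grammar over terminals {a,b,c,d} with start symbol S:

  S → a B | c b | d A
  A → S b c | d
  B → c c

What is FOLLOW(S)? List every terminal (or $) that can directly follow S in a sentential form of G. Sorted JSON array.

FIRST sets, iterate to fixpoint:
[1]
  A via A→d: +{d}
  B via B→c c: +{c}
  S via S→a B: +{a}
  S via S→c b: +{c}
  S via S→d A: +{d}
  FIRST(S)={a,c,d}  FIRST(A)={d}  FIRST(B)={c}
[2]
  A via A→S b c: +{a,c}
  FIRST(S)={a,c,d}  FIRST(A)={a,c,d}  FIRST(B)={c}
[3] (no change)
  FIRST(S)={a,c,d}  FIRST(A)={a,c,d}  FIRST(B)={c}

FOLLOW sets:
FOLLOW(S) := {$}
[1]
  A→S b c: FOLLOW(S) ⊇ FIRST(b) = {b}; new: +{b}
  S→a B: FOLLOW(B) ⊇ FOLLOW(S) ⊇ {$,b}; new: +{$,b}
  S→d A: FOLLOW(A) ⊇ FOLLOW(S) ⊇ {$,b}; new: +{$,b}
  FOLLOW(S)={$,b}  FOLLOW(A)={$,b}  FOLLOW(B)={$,b}
[2] (stable)
  FOLLOW(S)={$,b}  FOLLOW(A)={$,b}  FOLLOW(B)={$,b}

FOLLOW(S) = ["$", "b"]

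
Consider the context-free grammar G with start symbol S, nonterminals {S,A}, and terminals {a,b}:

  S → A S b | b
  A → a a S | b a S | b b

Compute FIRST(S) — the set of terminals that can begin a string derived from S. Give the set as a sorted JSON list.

FIRST iteration:
iter 1:
  A via A→a a S: +{a}
  A via A→b a S: +{b}
  S via S→A S b: +{a,b}
  FIRST(S)={a,b}  FIRST(A)={a,b}
iter 2: (no change)
  FIRST(S)={a,b}  FIRST(A)={a,b}

FIRST(S) = ["a", "b"]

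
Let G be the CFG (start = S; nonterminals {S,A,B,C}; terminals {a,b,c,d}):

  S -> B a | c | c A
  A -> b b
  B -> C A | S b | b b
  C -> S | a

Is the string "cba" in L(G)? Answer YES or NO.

Convert to CNF:
  S -> B T1 | T2 A | c
  A -> T0 T0
  B -> C A | S T0 | T0 T0
  C -> B T1 | T2 A | a | c
  T0 -> b
  T1 -> a
  T2 -> c

CYK fill:
  T[0,0] 'c' = {C,S,T2}  orig:{C,S}
  T[1,1] 'b' = {T0}  orig:{}
  T[2,2] 'a' = {C,T1}  orig:{C}
  T[0,1] 'cb' = {B}
  T[1,2] 'ba' = ∅
  T[0,2] 'cba' = {C,S}

S ∈ T[0,2] ⇒ YES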